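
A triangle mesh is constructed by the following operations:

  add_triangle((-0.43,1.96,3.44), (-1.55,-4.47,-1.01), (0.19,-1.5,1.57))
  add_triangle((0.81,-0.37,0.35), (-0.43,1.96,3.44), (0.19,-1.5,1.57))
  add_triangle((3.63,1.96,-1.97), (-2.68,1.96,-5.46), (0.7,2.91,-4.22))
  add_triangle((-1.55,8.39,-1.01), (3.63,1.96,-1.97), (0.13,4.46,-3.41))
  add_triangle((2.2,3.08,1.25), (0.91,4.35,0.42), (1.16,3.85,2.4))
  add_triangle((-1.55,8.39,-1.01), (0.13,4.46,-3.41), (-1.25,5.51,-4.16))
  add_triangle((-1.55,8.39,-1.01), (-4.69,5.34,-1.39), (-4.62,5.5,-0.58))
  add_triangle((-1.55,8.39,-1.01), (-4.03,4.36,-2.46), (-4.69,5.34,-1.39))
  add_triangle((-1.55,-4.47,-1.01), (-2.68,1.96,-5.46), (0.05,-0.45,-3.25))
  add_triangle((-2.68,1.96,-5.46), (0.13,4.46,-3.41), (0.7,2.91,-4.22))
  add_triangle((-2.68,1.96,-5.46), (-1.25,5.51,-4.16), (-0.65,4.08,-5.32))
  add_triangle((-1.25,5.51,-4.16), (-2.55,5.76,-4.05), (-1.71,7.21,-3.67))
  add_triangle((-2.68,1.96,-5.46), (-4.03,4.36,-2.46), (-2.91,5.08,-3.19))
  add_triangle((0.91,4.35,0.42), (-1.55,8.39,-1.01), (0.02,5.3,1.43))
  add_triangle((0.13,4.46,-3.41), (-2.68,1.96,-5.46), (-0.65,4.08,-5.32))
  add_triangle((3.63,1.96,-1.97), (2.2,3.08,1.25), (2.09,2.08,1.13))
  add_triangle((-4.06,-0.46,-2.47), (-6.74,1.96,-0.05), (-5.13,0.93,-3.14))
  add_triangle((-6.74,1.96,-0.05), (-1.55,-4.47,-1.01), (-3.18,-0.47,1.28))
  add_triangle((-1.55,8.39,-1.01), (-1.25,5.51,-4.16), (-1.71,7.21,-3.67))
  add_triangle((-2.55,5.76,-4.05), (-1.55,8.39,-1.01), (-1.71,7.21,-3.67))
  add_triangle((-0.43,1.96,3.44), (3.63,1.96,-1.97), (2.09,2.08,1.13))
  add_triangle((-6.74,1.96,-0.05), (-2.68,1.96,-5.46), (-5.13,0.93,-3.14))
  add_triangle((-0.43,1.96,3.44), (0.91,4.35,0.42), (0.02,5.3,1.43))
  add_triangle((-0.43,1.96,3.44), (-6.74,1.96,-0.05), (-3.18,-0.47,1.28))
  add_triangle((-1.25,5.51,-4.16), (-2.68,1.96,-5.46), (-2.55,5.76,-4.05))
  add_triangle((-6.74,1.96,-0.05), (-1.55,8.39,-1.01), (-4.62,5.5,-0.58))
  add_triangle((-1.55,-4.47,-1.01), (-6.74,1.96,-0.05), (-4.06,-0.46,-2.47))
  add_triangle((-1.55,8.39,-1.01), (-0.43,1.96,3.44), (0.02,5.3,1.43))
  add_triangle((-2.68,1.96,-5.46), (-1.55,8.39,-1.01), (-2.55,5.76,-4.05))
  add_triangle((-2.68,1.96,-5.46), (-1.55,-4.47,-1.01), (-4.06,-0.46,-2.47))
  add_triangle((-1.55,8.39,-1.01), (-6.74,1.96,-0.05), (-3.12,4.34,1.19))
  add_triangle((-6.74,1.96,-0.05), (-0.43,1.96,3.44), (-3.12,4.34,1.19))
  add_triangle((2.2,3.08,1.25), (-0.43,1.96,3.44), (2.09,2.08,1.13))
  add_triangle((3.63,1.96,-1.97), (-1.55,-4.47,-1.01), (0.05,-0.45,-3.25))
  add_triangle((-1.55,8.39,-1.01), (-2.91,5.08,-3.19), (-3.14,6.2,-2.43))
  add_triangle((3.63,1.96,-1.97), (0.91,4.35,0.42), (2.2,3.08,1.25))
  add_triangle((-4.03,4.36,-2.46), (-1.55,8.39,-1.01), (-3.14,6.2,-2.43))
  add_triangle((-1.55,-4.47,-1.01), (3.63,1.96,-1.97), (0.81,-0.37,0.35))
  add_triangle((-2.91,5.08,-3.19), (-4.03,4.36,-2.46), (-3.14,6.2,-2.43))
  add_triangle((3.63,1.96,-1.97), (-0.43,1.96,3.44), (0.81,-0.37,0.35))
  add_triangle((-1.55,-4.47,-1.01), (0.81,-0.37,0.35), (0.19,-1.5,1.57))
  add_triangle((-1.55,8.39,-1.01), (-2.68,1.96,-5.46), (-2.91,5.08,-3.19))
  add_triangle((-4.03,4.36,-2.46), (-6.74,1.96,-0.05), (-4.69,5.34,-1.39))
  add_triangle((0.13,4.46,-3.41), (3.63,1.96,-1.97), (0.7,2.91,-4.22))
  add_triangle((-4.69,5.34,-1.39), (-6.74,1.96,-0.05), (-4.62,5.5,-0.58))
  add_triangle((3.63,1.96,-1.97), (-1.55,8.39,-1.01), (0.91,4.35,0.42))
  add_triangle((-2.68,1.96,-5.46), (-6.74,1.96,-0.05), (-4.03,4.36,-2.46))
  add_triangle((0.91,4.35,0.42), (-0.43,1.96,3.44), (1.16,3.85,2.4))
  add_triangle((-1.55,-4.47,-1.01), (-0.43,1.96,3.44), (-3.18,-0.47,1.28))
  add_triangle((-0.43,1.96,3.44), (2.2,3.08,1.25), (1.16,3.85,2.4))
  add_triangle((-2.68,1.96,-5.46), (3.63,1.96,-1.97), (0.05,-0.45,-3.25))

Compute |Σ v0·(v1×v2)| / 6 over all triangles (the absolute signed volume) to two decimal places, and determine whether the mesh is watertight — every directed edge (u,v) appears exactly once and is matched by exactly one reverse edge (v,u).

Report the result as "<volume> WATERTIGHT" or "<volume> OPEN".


Per-triangle v0·(v1×v2)/6:
  t1: +3.1637
  t2: +1.0460
  t3: +2.6766
  t4: +13.7253
  t5: +2.0427
  t6: +5.5967
  t7: +4.1905
  t8: +6.6525
  t9: +8.7861
  t10: +5.8707
  t11: +5.6049
  t12: +2.0045
  t13: +5.8536
  t14: +3.6370
  t15: -2.2130
  t16: +1.1851
  t17: +4.1771
  t18: +8.7702
  t19: +0.9390
  t20: +4.0478
  t21: -1.1570
  t22: +7.5473
  t23: +2.0067
  t24: +8.0817
  t25: +5.1577
  t26: +0.2049
  t27: +11.6465
  t28: +5.3321
  t29: +0.0251
  t30: +11.2308
  t31: +14.6696
  t32: +10.7766
  t33: +1.0889
  t34: +6.5497
  t35: +2.5501
  t36: +4.6592
  t37: +2.1941
  t38: +2.6397
  t39: +1.9954
  t40: +2.6135
  t41: +1.1050
  t42: +6.0444
  t43: +6.0008
  t44: +5.0830
  t45: +3.8901
  t46: +9.4230
  t47: +16.2596
  t48: +2.0710
  t49: +5.5907
  t50: +1.3717
  t51: +8.6386
Σ = +253.0476 → |volume| = 253.05

Directed edges: 153 total; 9 unmatched, e.g. (0.13,4.46,-3.41)→(-1.25,5.51,-4.16) → open.

253.05 OPEN


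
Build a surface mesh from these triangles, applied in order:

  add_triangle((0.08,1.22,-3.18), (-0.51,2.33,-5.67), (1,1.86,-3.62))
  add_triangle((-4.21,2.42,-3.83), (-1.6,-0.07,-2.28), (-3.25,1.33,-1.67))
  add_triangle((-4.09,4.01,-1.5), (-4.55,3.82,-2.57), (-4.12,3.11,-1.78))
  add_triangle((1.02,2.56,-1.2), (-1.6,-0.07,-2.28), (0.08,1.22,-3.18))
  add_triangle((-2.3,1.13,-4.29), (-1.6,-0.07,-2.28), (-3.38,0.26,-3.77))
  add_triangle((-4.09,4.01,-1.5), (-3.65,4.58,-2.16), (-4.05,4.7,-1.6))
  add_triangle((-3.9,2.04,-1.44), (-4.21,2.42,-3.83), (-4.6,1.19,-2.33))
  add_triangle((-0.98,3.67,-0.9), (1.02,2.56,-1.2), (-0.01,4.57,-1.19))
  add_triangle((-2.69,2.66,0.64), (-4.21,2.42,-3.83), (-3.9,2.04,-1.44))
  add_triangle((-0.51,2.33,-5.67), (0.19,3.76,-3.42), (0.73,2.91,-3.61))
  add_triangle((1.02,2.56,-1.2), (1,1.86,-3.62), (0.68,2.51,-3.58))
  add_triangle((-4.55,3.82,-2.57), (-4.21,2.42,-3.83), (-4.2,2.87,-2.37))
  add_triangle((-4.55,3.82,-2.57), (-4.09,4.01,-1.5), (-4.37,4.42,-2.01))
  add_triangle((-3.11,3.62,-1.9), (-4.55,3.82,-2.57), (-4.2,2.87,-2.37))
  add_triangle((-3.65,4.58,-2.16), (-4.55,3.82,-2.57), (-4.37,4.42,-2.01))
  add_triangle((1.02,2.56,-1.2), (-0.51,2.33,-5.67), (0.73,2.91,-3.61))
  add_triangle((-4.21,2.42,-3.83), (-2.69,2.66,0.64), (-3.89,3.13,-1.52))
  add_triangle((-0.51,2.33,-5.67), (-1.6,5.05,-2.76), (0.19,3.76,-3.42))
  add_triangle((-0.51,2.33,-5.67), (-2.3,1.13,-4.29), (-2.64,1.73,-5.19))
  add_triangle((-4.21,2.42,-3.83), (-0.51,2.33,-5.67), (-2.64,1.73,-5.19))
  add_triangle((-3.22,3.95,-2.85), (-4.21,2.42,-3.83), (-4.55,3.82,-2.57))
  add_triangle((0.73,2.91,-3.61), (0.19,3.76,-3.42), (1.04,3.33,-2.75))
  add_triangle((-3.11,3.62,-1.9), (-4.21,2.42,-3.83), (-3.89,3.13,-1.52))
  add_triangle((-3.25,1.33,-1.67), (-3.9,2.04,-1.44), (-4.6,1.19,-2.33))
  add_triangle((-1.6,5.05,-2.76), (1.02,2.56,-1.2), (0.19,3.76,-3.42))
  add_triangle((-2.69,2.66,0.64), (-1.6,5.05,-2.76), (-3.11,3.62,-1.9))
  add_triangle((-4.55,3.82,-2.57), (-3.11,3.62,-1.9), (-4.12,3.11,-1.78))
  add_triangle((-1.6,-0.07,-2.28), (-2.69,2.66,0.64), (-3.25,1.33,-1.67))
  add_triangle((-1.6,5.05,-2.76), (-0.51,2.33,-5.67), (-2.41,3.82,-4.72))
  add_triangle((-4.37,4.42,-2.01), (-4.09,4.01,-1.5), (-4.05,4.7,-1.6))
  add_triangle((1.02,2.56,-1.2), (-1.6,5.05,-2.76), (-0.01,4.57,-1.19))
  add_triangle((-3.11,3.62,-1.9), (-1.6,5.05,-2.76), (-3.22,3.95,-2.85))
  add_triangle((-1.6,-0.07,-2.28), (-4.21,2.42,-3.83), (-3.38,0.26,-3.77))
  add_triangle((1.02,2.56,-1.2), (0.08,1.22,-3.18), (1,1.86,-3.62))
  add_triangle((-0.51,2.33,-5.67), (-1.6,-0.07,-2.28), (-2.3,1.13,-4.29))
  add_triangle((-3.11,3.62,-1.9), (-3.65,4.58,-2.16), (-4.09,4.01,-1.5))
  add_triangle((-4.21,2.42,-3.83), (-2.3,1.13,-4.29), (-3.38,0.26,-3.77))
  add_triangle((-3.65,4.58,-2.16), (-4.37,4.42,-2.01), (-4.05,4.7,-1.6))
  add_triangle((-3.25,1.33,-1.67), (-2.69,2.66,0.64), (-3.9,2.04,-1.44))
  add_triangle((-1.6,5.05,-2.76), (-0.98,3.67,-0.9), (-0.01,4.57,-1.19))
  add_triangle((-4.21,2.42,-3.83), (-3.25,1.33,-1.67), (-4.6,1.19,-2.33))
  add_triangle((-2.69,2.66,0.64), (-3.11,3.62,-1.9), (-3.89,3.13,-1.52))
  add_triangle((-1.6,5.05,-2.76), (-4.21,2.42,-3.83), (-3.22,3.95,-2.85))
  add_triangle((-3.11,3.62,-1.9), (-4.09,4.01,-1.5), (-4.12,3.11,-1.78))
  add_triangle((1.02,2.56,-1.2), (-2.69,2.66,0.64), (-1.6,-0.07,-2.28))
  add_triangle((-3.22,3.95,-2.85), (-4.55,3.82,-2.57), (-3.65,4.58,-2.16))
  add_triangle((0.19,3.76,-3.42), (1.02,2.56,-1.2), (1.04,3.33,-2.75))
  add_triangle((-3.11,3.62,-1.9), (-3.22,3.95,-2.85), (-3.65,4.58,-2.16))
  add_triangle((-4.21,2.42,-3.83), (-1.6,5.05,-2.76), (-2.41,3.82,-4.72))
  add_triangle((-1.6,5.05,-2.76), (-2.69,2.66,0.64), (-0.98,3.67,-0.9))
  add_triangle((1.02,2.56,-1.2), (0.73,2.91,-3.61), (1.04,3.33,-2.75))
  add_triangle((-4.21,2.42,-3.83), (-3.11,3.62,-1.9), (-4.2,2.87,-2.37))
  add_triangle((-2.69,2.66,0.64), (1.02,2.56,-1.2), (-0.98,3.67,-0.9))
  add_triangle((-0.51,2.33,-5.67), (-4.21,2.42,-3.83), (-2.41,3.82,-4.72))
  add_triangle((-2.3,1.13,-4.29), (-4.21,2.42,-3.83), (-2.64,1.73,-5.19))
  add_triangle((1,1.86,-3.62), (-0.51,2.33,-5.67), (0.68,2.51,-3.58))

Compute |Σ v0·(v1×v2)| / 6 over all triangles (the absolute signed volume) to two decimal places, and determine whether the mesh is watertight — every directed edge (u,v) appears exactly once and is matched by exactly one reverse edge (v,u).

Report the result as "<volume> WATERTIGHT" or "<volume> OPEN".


49.86 OPEN

Per-triangle v0·(v1×v2)/6:
  t1: +0.2375
  t2: +1.2048
  t3: +0.4535
  t4: -1.3487
  t5: +0.4536
  t6: -0.3300
  t7: +1.8882
  t8: -0.3514
  t9: +2.0845
  t10: +1.6760
  t11: +0.6408
  t12: +0.7245
  t13: +0.2612
  t14: -0.0696
  t15: +0.5828
  t16: -0.5395
  t17: +0.3588
  t18: +4.8492
  t19: +0.5713
  t20: +3.2088
  t21: +2.2443
  t22: +0.6280
  t23: +2.0127
  t24: -0.2196
  t25: +2.3352
  t26: +3.3375
  t27: -0.3807
  t28: -0.4373
  t29: +4.9450
  t30: +0.1919
  t31: +1.7743
  t32: +1.2720
  t33: -0.4908
  t34: -0.7643
  t35: +0.9871
  t36: -0.1988
  t37: +2.5013
  t38: +0.3816
  t39: +0.0100
  t40: +1.1371
  t41: -0.6124
  t42: +1.4454
  t43: +2.1512
  t44: -0.5858
  t45: -4.9660
  t46: +1.0923
  t47: +0.4608
  t48: -0.1590
  t49: +5.0966
  t50: +2.0413
  t51: +0.0570
  t52: -1.5682
  t53: +0.6537
  t54: +5.2813
  t55: +0.7034
  t56: +0.9487
Σ = +49.8631 → |volume| = 49.86

Directed edges: 168 total; 6 unmatched, e.g. (0.08,1.22,-3.18)→(-0.51,2.33,-5.67) → open.


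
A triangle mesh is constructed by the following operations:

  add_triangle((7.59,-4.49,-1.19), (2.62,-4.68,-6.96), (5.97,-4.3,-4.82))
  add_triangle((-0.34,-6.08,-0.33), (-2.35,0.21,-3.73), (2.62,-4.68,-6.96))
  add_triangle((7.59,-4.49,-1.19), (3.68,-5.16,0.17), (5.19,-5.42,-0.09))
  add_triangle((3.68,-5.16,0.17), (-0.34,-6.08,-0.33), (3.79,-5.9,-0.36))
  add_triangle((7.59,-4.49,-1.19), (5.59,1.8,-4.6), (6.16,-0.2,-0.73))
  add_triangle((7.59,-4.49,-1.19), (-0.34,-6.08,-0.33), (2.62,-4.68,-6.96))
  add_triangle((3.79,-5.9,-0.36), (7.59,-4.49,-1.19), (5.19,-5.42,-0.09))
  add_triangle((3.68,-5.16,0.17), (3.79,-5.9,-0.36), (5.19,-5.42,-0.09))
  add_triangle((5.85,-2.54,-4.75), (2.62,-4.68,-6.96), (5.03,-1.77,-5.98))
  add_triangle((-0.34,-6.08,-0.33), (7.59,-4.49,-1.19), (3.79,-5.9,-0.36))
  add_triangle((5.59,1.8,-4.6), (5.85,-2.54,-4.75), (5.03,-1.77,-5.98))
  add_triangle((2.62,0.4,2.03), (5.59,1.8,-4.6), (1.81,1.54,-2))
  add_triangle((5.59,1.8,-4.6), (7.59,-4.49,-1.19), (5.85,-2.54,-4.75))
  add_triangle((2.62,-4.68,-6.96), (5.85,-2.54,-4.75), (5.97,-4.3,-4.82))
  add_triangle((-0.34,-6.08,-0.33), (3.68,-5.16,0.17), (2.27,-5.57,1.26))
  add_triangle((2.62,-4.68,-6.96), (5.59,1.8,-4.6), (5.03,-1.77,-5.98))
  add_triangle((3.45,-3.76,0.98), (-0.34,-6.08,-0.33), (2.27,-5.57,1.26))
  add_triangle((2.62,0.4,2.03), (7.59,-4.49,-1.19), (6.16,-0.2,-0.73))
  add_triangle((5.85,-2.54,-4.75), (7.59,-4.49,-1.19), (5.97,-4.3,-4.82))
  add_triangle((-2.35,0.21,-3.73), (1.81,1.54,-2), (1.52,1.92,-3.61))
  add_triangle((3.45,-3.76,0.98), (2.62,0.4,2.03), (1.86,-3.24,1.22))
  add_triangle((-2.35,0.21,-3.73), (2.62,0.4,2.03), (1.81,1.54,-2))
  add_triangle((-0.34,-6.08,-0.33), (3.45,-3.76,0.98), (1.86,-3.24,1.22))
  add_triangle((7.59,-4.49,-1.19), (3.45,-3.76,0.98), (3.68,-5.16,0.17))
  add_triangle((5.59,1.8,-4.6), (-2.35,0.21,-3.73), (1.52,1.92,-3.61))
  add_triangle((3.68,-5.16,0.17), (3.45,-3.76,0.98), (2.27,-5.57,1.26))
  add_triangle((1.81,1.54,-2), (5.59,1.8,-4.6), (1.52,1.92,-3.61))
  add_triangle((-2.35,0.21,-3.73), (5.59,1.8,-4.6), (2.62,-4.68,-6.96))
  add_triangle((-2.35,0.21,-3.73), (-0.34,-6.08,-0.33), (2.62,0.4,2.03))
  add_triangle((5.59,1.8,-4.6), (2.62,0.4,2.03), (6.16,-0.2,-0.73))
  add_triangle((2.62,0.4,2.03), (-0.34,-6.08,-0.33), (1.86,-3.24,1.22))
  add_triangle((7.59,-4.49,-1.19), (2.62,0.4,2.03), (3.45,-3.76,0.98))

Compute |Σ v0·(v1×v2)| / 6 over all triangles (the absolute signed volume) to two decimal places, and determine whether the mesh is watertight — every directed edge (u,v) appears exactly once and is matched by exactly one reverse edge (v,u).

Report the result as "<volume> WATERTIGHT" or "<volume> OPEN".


250.00 WATERTIGHT

Per-triangle v0·(v1×v2)/6:
  t1: +9.0134
  t2: +26.9744
  t3: -0.5106
  t4: +2.0389
  t5: +17.7459
  t6: +50.5200
  t7: +2.6527
  t8: +0.7280
  t9: +8.4984
  t10: +3.6347
  t11: +7.7888
  t12: +3.5219
  t13: +20.4240
  t14: +8.1421
  t15: +5.1055
  t16: +5.6981
  t17: -2.6973
  t18: +10.0522
  t19: +8.2488
  t20: +0.0905
  t21: +2.1914
  t22: -0.2085
  t23: +2.7282
  t24: +4.1148
  t25: +5.4239
  t26: +1.9648
  t27: +1.4234
  t28: +33.4738
  t29: -5.0421
  t30: +6.7222
  t31: +0.4797
  t32: +9.0594
Σ = +250.0013 → |volume| = 250.00

Directed edges: 96 total, each appears once with its reverse present → watertight.


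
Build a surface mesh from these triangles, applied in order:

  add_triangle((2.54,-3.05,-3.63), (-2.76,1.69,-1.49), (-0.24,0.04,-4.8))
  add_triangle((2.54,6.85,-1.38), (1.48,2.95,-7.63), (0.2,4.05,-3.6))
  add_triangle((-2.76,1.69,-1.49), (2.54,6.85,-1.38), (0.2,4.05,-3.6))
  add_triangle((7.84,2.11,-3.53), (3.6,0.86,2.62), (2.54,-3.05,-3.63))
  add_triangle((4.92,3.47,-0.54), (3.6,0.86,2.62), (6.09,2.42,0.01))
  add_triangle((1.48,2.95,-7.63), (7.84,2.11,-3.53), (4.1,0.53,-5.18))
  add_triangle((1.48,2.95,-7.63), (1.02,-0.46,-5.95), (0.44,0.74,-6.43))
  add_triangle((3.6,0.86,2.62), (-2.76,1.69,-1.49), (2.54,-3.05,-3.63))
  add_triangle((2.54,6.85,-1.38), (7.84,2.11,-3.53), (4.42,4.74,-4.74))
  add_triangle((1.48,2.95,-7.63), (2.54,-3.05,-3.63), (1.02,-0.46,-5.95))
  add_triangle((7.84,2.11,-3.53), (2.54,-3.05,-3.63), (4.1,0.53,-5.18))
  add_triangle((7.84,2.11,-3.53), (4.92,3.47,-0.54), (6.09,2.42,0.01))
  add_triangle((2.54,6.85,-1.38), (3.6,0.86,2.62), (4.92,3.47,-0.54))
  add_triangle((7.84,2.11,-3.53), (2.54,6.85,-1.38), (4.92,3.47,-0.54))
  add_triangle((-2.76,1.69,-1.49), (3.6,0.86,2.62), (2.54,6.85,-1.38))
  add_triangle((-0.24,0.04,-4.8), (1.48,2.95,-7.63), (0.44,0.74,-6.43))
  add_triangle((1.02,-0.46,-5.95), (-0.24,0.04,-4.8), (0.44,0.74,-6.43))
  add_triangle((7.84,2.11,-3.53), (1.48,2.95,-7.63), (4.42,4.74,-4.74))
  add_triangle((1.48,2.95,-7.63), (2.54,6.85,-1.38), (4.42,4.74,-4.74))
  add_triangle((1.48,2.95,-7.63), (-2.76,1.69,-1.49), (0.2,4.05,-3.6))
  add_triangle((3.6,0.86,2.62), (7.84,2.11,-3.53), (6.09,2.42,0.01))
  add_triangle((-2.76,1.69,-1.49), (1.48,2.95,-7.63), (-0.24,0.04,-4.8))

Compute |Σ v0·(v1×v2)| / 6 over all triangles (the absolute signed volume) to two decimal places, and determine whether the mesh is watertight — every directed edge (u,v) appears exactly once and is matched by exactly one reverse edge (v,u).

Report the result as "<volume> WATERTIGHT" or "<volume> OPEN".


Per-triangle v0·(v1×v2)/6:
  t1: +2.9652
  t2: +11.6835
  t3: +9.0561
  t4: +21.0433
  t5: +3.7022
  t6: +16.3339
  t7: +2.5359
  t8: -6.5846
  t9: +21.0604
  t10: +7.2043
  t11: +14.4019
  t12: +6.0070
  t13: +10.9907
  t14: +14.1610
  t15: +6.4939
  t16: +0.7362
  t17: +1.0339
  t18: +23.1372
  t19: +19.7169
  t20: +9.6006
  t21: +4.7193
  t22: +8.6994
Σ = +208.6982 → |volume| = 208.70

Directed edges: 66 total; 6 unmatched, e.g. (-0.24,0.04,-4.8)→(2.54,-3.05,-3.63) → open.

208.70 OPEN


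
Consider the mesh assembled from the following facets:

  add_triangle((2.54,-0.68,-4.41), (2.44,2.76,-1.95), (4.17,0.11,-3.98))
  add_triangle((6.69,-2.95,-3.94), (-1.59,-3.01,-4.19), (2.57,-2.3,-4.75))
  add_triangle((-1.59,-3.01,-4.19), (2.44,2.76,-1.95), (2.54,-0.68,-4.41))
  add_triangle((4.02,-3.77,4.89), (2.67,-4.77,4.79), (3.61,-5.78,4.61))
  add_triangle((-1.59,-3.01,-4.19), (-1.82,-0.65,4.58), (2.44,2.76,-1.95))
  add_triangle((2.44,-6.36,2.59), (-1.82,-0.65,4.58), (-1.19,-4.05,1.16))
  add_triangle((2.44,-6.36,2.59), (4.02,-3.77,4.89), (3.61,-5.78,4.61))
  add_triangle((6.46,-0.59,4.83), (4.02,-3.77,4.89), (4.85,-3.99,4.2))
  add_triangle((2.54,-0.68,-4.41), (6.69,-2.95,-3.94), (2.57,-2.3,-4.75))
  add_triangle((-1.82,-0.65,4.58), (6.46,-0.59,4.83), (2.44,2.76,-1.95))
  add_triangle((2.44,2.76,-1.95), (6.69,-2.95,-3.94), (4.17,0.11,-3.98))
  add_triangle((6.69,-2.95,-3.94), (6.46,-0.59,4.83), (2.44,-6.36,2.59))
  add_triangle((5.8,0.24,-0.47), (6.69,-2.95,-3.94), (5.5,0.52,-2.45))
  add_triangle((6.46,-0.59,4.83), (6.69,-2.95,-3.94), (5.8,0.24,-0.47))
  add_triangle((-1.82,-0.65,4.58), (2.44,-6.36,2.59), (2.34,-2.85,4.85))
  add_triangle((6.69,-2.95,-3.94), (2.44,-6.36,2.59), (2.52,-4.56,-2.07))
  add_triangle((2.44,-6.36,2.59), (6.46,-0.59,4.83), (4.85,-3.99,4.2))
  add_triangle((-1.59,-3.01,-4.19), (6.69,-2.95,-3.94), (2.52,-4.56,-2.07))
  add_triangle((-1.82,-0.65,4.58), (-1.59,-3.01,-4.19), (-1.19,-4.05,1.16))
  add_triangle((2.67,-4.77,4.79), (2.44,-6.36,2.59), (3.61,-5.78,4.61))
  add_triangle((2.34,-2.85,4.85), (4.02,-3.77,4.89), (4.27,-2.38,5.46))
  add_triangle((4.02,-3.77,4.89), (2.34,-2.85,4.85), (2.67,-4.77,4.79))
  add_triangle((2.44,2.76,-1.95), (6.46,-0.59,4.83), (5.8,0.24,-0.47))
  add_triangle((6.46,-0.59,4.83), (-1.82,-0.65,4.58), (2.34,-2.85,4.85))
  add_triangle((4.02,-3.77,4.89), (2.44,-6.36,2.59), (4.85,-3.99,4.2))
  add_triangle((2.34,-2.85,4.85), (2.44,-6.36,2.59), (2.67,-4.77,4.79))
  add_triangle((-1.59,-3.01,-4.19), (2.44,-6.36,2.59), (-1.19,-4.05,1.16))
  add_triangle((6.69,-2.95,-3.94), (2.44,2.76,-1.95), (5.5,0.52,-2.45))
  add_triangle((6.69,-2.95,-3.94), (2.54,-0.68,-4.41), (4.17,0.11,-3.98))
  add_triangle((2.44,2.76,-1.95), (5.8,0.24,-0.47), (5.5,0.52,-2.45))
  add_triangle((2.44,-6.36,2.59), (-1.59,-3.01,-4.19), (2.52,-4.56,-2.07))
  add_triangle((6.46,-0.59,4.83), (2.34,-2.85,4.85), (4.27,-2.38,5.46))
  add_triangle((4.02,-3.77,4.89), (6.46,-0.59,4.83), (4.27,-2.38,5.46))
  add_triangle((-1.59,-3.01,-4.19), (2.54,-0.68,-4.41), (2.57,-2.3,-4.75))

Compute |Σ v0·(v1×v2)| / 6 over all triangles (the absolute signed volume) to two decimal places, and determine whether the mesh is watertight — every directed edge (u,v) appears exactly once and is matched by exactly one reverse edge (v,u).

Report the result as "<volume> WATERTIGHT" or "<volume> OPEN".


305.32 WATERTIGHT

Per-triangle v0·(v1×v2)/6:
  t1: +3.5235
  t2: +6.7230
  t3: +6.7178
  t4: +2.1420
  t5: +1.5884
  t6: +13.6239
  t7: +1.2032
  t8: +5.0941
  t9: +5.3789
  t10: +15.7621
  t11: +5.4041
  t12: +61.0137
  t13: +7.2124
  t14: +19.5149
  t15: +13.7950
  t16: +18.9373
  t17: +0.8672
  t18: +17.2888
  t19: +7.6479
  t20: +2.1942
  t21: +2.2974
  t22: +2.3646
  t23: +12.3084
  t24: +14.1376
  t25: +4.7781
  t26: -0.4777
  t27: +14.3276
  t28: +5.0599
  t29: +5.5843
  t30: +4.6566
  t31: +15.8490
  t32: +0.2071
  t33: +4.2699
  t34: +4.3243
Σ = +305.3198 → |volume| = 305.32

Directed edges: 102 total, each appears once with its reverse present → watertight.


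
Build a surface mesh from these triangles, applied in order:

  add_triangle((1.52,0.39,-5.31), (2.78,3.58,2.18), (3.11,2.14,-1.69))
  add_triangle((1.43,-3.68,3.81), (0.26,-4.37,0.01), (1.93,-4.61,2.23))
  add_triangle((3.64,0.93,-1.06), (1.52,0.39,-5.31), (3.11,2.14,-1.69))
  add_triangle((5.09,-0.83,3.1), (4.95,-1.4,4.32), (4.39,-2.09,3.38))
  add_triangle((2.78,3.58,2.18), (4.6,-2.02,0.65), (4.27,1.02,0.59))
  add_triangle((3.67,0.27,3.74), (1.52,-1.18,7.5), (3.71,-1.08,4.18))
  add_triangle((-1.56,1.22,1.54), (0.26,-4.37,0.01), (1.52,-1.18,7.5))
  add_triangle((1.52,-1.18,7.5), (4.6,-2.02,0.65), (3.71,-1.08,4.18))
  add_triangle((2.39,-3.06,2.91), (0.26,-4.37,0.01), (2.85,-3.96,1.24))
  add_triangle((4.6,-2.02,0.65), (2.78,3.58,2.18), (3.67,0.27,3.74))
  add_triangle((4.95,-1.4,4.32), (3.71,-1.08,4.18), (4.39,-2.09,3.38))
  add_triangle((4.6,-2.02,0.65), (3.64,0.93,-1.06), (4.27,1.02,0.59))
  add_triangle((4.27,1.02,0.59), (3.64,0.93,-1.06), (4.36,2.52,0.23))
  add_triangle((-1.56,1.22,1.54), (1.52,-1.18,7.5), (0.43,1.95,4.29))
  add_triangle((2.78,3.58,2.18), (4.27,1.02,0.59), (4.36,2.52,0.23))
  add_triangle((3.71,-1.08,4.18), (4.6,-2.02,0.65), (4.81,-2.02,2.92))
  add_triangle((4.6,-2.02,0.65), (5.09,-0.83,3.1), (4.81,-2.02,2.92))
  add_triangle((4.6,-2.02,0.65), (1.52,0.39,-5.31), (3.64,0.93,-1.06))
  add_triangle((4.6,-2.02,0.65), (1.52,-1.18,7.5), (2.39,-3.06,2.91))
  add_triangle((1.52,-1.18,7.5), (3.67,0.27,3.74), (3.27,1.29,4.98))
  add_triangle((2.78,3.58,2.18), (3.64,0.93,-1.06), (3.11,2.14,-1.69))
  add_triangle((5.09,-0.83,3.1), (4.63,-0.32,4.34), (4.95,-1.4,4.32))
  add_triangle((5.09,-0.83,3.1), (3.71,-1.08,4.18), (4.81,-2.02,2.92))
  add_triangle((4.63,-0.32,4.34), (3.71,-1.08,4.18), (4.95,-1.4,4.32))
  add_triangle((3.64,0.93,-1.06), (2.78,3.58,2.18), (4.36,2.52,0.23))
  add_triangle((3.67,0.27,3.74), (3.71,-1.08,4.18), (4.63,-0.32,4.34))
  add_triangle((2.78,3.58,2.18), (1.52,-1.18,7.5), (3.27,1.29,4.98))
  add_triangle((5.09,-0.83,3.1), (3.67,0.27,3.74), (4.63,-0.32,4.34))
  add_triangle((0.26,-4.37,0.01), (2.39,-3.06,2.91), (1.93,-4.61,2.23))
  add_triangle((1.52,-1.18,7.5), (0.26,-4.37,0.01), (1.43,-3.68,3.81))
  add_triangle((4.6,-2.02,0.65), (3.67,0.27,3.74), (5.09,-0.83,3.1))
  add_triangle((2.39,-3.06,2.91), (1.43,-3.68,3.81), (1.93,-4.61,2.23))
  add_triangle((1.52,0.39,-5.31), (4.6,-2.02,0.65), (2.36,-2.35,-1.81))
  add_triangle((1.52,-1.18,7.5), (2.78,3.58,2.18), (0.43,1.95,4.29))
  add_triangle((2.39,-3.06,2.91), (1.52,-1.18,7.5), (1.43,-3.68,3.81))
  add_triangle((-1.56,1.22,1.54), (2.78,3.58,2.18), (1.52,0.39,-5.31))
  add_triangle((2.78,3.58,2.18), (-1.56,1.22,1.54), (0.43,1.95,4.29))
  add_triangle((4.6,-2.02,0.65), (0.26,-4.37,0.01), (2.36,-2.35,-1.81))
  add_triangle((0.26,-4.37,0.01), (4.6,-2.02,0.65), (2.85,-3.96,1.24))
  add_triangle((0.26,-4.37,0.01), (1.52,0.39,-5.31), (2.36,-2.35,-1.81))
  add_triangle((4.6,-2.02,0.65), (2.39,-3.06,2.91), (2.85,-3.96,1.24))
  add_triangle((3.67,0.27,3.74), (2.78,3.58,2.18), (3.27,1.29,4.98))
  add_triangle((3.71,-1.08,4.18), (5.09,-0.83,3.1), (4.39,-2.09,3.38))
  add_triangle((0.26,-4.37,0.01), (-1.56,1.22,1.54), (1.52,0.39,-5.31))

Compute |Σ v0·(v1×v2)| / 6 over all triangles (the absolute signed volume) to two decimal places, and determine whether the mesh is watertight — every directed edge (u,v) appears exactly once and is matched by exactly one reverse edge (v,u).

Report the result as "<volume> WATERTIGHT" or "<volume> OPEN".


Per-triangle v0·(v1×v2)/6:
  t1: +2.6199
  t2: +2.6267
  t3: +3.9720
  t4: +1.1664
  t5: +4.0160
  t6: +4.6093
  t7: +9.7512
  t8: +4.5038
  t9: +3.5483
  t10: +9.2786
  t11: +0.6709
  t12: +3.4685
  t13: +1.6285
  t14: +5.3395
  t15: +2.6625
  t16: -0.6848
  t17: +2.2452
  t18: +9.4332
  t19: +10.2185
  t20: +5.1219
  t21: +3.8056
  t22: +1.2462
  t23: +2.0170
  t24: +0.7767
  t25: +0.0608
  t26: +0.4744
  t27: +5.0256
  t28: +0.5646
  t29: +0.0684
  t30: +2.5988
  t31: -0.0360
  t32: +1.8510
  t33: +7.3020
  t34: +9.8270
  t35: +4.7924
  t36: +7.7205
  t37: +4.1260
  t38: +6.9668
  t39: +2.7874
  t40: +6.5446
  t41: +4.0508
  t42: +3.8210
  t43: -1.9541
  t44: +4.0175
Σ = +164.6507 → |volume| = 164.65

Directed edges: 132 total, each appears once with its reverse present → watertight.

164.65 WATERTIGHT


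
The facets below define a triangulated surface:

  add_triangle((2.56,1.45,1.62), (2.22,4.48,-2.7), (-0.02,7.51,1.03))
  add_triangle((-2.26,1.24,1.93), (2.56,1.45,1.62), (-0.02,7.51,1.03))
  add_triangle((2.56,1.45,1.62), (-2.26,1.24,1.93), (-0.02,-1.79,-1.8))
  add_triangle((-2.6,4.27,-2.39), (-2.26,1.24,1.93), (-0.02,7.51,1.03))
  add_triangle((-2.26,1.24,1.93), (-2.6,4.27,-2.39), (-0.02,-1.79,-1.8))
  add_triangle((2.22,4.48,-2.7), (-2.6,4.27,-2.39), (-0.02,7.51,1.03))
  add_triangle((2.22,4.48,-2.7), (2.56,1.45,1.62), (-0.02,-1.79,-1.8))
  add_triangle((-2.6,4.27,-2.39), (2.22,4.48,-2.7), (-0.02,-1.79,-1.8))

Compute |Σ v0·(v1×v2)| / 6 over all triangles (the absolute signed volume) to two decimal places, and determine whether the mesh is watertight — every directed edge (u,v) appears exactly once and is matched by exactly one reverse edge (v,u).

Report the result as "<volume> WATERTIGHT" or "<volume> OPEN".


Per-triangle v0·(v1×v2)/6:
  t1: +14.6065
  t2: +9.6620
  t3: +0.6282
  t4: +14.1074
  t5: +5.0737
  t6: +19.0519
  t7: +5.5727
  t8: +10.0182
Σ = +78.7205 → |volume| = 78.72

Directed edges: 24 total, each appears once with its reverse present → watertight.

78.72 WATERTIGHT


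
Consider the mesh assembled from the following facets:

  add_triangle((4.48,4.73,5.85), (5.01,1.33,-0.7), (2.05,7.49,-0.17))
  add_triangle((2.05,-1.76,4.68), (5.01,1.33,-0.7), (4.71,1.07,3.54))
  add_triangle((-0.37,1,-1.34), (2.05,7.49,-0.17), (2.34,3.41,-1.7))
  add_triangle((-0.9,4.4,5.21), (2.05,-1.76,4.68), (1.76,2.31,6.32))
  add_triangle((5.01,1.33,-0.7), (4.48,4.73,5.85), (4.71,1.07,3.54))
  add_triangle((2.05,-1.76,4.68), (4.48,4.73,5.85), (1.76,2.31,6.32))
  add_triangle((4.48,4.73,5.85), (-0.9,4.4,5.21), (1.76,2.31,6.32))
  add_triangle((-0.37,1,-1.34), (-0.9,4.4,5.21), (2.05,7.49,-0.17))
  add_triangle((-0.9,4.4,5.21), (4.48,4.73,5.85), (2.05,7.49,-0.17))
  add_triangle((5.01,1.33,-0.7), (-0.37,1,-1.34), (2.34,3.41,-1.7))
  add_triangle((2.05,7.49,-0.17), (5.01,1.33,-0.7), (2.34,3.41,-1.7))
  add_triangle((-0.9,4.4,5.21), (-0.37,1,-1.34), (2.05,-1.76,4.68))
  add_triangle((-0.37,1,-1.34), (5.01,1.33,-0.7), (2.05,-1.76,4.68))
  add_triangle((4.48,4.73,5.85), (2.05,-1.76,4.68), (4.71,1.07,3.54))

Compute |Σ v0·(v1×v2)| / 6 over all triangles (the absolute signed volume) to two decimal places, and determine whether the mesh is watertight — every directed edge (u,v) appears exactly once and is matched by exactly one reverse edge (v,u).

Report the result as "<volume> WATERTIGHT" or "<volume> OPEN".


158.56 WATERTIGHT

Per-triangle v0·(v1×v2)/6:
  t1: +37.2146
  t2: +7.3292
  t3: +3.6170
  t4: +6.6311
  t5: +13.3868
  t6: +12.4604
  t7: +13.9124
  t8: +7.7271
  t9: +36.7634
  t10: +1.9817
  t11: +8.2345
  t12: -2.3075
  t13: -1.8766
  t14: +13.4861
Σ = +158.5602 → |volume| = 158.56

Directed edges: 42 total, each appears once with its reverse present → watertight.


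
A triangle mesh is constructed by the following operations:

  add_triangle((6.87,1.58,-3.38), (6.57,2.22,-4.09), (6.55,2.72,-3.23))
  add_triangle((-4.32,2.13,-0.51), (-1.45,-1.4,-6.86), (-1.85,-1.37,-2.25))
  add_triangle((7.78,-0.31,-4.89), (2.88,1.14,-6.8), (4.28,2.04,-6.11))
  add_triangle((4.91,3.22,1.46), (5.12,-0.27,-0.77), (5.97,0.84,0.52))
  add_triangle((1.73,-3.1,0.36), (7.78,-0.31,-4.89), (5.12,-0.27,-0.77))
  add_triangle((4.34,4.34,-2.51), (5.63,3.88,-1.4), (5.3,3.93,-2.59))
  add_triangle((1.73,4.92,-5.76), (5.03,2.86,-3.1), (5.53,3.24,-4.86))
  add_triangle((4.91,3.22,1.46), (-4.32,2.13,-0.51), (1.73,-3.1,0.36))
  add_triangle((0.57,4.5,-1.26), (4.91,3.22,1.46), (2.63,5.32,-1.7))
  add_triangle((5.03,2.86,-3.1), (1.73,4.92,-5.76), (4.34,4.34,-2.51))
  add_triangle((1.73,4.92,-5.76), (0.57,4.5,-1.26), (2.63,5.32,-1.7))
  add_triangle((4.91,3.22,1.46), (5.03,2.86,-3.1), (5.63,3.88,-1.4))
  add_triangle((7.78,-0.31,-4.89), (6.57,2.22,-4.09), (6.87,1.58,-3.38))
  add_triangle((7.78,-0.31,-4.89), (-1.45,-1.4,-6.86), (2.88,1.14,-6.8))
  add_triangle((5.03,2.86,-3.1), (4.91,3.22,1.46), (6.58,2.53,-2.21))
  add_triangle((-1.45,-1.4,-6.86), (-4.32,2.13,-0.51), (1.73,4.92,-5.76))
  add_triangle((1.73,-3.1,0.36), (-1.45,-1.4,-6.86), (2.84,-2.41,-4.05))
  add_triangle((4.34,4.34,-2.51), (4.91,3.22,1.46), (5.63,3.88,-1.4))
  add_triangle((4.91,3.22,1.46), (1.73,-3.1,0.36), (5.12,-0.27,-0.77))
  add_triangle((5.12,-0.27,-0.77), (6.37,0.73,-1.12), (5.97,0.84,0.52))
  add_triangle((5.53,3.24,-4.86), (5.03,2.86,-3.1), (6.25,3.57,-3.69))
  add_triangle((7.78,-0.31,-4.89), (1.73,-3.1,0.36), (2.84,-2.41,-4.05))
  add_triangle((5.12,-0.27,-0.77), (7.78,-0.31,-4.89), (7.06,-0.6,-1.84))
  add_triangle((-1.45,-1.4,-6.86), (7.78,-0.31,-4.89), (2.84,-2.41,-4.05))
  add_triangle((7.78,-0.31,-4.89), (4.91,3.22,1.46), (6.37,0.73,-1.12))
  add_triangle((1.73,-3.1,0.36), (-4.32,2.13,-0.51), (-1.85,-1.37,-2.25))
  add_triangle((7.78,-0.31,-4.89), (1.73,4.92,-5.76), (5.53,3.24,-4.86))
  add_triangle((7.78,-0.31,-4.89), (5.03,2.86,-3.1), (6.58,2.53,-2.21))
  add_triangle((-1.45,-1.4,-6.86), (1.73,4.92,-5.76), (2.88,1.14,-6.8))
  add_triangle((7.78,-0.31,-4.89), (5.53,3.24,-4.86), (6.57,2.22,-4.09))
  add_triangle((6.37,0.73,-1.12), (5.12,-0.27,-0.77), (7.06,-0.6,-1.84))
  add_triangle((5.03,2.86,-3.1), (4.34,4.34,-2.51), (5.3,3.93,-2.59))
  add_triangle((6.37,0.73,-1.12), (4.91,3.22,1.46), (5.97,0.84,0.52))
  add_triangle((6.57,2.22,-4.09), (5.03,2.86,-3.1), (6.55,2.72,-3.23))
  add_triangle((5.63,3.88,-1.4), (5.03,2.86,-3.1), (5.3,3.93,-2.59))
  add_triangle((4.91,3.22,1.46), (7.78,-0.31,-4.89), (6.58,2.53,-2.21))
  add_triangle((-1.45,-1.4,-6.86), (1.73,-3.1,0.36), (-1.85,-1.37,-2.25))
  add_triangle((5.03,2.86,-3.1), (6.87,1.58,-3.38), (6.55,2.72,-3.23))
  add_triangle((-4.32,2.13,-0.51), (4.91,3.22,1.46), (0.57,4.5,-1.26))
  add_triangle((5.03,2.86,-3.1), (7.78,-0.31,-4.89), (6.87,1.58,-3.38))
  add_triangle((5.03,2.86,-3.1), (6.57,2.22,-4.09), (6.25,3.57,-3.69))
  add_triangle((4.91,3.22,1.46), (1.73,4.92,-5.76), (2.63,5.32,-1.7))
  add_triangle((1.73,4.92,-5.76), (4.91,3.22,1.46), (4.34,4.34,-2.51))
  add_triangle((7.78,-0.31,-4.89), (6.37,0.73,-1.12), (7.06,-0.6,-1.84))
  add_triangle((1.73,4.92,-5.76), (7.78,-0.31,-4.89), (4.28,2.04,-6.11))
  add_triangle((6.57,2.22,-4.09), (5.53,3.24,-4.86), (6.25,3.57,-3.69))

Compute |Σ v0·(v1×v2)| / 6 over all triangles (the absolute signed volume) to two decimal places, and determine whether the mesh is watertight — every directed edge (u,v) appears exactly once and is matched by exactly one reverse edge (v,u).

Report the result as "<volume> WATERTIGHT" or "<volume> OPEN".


Per-triangle v0·(v1×v2)/6:
  t1: +1.1857
  t2: +7.8971
  t3: +8.7384
  t4: -2.0427
  t5: +9.4979
  t6: +1.2378
  t7: +4.4145
  t8: +2.0569
  t9: +4.1751
  t10: +7.9112
  t11: +6.2548
  t12: +1.8100
  t13: +2.9238
  t14: +22.0760
  t15: +5.2180
  t16: +36.8845
  t17: +10.4162
  t18: +3.1737
  t19: +7.4855
  t20: +1.4493
  t21: -0.0329
  t22: +13.2125
  t23: -0.7894
  t24: +18.8636
  t25: +6.9727
  t26: +3.5428
  t27: +12.0113
  t28: +7.4193
  t29: +21.5698
  t30: +4.6315
  t31: +0.7394
  t32: +0.9351
  t33: +4.0439
  t34: +1.0595
  t35: +1.2053
  t36: +7.9302
  t37: +6.7092
  t38: -0.8543
  t39: +8.4212
  t40: -3.5745
  t41: -0.2051
  t42: +10.7712
  t43: +4.1030
  t44: +4.5052
  t45: +8.7298
  t46: +2.5647
Σ = +287.2485 → |volume| = 287.25

Directed edges: 138 total; 6 unmatched, e.g. (2.88,1.14,-6.8)→(4.28,2.04,-6.11) → open.

287.25 OPEN


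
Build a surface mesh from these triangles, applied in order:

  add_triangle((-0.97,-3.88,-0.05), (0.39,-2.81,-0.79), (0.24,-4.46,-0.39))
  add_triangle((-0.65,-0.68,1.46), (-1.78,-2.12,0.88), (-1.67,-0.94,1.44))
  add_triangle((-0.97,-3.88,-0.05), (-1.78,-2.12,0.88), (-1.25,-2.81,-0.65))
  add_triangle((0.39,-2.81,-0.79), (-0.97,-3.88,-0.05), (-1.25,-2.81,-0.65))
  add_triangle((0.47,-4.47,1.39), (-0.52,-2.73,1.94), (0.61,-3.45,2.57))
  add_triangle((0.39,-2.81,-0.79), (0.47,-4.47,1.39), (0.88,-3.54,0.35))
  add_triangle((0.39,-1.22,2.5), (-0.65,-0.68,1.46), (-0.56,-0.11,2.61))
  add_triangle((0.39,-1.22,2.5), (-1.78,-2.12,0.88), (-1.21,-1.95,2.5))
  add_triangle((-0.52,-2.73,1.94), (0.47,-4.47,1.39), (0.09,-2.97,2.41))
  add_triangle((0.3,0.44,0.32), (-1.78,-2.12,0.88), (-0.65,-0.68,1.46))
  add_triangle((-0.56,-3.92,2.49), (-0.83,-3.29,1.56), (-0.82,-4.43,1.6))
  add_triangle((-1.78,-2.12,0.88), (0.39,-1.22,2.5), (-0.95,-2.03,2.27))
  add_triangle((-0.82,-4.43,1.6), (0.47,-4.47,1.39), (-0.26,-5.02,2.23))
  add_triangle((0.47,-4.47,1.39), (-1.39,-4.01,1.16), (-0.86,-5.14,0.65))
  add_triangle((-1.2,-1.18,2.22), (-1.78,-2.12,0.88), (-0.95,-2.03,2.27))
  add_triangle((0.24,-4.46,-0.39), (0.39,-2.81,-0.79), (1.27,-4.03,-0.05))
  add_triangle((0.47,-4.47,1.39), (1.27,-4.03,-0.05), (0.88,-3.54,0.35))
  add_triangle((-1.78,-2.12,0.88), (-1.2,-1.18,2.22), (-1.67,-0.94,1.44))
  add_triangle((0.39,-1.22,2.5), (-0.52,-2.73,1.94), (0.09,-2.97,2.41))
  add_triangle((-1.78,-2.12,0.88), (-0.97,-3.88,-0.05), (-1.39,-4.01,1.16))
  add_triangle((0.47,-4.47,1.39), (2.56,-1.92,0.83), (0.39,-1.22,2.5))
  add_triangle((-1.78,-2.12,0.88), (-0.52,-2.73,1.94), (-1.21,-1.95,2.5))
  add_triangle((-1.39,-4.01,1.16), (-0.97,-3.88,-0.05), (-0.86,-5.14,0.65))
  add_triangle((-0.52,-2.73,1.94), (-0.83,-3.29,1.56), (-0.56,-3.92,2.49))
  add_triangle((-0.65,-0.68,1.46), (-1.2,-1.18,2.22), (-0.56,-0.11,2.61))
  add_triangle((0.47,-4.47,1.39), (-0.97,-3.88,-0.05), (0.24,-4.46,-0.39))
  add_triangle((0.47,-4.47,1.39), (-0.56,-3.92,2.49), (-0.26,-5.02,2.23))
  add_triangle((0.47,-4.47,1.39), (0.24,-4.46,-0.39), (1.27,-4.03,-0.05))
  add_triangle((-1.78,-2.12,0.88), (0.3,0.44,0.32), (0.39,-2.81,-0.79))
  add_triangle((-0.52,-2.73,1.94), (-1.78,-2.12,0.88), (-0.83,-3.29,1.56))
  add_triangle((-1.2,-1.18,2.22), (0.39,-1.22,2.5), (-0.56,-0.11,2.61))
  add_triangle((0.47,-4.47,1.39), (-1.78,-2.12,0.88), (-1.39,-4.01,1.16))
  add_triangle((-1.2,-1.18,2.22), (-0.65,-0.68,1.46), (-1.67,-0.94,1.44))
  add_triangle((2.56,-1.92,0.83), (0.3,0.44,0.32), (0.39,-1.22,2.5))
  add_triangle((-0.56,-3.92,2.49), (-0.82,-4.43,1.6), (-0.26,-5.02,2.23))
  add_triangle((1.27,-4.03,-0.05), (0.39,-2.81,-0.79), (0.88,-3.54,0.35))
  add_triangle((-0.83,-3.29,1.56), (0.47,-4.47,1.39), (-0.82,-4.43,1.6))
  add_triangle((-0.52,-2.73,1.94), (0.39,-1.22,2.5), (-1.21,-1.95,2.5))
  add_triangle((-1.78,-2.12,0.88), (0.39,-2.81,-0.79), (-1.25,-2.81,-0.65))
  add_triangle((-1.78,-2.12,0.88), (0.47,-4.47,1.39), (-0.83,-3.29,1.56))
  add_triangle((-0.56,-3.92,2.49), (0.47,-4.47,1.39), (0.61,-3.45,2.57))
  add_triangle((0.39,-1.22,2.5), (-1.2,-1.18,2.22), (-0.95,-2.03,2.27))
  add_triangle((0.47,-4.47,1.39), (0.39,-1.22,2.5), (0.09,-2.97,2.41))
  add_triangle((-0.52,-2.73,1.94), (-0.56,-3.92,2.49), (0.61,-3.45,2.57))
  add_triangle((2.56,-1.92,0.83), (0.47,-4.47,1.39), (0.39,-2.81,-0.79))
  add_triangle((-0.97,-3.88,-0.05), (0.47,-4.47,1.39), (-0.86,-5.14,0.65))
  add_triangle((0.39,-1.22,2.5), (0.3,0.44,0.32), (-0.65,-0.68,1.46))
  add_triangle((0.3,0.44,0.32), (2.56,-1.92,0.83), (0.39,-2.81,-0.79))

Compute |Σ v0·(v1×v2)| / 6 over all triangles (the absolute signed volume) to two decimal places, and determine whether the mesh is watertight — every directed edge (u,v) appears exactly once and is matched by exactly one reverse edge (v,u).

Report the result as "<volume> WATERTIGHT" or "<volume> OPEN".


21.53 WATERTIGHT

Per-triangle v0·(v1×v2)/6:
  t1: +0.4256
  t2: -0.3372
  t3: +0.8174
  t4: +0.7005
  t5: -1.1012
  t6: -0.5765
  t7: -0.4125
  t8: -0.5439
  t9: +0.7130
  t10: +0.0149
  t11: +0.2207
  t12: +0.1819
  t13: +0.5103
  t14: +1.1892
  t15: +0.5667
  t16: +0.4798
  t17: +0.0196
  t18: +0.4608
  t19: +0.4024
  t20: +0.7521
  t21: +3.6801
  t22: +0.9368
  t23: +0.5125
  t24: +0.0934
  t25: -0.0355
  t26: +1.6098
  t27: +0.2615
  t28: +1.3425
  t29: -0.4403
  t30: +0.4292
  t31: +0.7887
  t32: +0.4277
  t33: +0.0227
  t34: +0.7616
  t35: +0.4798
  t36: -0.2506
  t37: -0.3195
  t38: +0.9386
  t39: -0.9977
  t40: +0.6078
  t41: +1.3185
  t42: +0.5417
  t43: +0.6410
  t44: +0.1805
  t45: +2.9394
  t46: +0.3374
  t47: +0.2214
  t48: +0.0208
Σ = +21.5335 → |volume| = 21.53

Directed edges: 144 total, each appears once with its reverse present → watertight.


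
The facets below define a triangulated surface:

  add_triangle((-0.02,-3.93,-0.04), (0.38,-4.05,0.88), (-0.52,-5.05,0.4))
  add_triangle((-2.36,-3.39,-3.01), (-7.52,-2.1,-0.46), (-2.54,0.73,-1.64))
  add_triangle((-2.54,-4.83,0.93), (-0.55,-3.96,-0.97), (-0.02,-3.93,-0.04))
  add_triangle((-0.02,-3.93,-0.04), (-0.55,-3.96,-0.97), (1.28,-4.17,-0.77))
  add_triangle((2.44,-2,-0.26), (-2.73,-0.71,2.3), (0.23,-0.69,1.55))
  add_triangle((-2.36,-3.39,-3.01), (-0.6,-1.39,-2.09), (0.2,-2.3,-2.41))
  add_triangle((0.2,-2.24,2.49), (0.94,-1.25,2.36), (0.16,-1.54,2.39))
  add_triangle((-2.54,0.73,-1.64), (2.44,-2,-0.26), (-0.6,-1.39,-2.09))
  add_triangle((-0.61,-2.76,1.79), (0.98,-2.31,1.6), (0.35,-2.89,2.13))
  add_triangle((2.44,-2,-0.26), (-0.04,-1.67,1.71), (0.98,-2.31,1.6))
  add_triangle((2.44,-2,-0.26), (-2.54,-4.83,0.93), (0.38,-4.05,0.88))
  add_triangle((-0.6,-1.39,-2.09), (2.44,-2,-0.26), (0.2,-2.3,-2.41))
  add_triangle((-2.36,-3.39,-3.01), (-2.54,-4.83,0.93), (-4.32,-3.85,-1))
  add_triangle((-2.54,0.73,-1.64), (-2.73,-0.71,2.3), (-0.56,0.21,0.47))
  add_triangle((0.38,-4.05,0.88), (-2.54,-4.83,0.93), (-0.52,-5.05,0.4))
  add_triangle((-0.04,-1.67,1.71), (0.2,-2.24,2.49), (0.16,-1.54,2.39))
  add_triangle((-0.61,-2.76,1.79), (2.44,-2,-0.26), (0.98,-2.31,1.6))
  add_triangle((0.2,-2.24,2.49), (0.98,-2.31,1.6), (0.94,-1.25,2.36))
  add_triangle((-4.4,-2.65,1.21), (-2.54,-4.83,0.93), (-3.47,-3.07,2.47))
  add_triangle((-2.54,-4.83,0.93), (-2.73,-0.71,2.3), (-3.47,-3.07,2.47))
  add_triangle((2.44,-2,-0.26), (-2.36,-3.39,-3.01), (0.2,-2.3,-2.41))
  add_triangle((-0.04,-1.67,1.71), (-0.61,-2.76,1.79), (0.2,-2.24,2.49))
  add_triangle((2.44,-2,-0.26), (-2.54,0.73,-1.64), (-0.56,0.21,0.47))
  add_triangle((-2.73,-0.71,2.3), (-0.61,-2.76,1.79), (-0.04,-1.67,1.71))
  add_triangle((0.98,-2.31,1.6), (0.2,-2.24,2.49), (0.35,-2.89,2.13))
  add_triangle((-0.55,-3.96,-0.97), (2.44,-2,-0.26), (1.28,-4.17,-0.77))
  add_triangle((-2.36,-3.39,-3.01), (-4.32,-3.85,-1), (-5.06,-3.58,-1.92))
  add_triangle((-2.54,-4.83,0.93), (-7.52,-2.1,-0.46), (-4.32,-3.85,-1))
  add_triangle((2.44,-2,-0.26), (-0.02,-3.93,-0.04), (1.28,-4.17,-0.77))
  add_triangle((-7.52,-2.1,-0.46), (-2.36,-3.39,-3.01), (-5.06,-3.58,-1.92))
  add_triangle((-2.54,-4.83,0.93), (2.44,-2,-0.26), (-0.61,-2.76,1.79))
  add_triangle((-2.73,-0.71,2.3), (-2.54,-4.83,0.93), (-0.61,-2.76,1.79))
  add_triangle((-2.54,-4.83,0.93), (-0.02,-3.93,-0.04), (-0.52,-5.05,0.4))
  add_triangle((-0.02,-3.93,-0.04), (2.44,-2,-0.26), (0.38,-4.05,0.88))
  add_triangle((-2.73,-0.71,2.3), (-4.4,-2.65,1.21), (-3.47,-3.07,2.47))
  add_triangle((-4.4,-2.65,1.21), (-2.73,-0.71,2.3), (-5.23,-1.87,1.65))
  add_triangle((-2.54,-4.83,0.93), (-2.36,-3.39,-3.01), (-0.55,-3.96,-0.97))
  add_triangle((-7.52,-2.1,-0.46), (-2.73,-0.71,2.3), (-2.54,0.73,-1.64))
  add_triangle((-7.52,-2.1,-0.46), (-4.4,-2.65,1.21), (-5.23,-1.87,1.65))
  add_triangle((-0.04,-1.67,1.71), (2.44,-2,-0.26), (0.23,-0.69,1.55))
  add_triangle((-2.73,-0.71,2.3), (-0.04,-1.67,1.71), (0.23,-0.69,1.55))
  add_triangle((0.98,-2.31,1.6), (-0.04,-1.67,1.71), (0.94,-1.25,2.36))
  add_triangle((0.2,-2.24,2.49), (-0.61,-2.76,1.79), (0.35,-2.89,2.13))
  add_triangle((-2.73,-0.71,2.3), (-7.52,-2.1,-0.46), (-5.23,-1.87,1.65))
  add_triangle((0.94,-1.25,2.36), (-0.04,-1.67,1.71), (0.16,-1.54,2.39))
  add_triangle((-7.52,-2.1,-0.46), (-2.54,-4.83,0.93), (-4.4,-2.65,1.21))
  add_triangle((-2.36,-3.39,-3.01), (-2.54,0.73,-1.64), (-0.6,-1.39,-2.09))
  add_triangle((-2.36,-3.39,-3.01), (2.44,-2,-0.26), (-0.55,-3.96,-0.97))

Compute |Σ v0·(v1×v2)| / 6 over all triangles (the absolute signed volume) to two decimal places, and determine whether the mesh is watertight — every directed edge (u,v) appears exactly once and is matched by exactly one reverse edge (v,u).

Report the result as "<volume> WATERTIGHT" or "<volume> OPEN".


80.88 OPEN

Per-triangle v0·(v1×v2)/6:
  t1: +0.4167
  t2: +10.2510
  t3: +1.8716
  t4: +1.0449
  t5: -1.4777
  t6: +0.7945
  t7: +0.2016
  t8: +0.2779
  t9: +0.1290
  t10: -0.1351
  t11: -1.5850
  t12: +0.0431
  t13: +5.9587
  t14: +0.6105
  t15: +1.3286
  t16: +0.0466
  t17: +1.2026
  t18: +0.5797
  t19: +3.5020
  t20: -0.3331
  t21: +2.3390
  t22: +0.0434
  t23: -0.4191
  t24: +1.0205
  t25: +0.2795
  t26: +0.1689
  t27: +2.3424
  t28: +7.3960
  t29: +0.9634
  t30: +2.2705
  t31: +3.9746
  t32: +3.8529
  t33: +0.4267
  t34: +1.5413
  t35: +2.1519
  t36: +1.3090
  t37: +5.3236
  t38: +4.5477
  t39: +2.7499
  t40: +0.7424
  t41: +0.7449
  t42: -0.5179
  t43: +0.3900
  t44: +1.3954
  t45: -0.1603
  t46: +5.7058
  t47: +1.9492
  t48: +3.6230
Σ = +80.8833 → |volume| = 80.88

Directed edges: 144 total; 6 unmatched, e.g. (2.44,-2,-0.26)→(-2.73,-0.71,2.3) → open.
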